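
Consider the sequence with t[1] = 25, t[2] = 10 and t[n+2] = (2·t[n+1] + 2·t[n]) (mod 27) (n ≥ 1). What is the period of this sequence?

Listing terms: t[1] = 25,  t[2] = 10,  t[3] = 16,  t[4] = 25,  t[5] = 1,  t[6] = 25,  t[7] = 25,  t[8] = 19,  t[9] = 7,  t[10] = 25,  t[11] = 10.
The sequence repeats with period 9.

9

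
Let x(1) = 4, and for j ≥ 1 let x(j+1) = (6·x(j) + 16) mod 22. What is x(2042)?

18

We have x(1) = 4; x(2) = 18; x(3) = 14; x(4) = 12; x(5) = 0; x(6) = 16; x(7) = 2; x(8) = 6; x(9) = 8; x(10) = 20; x(11) = 4.
Since x(11) = x(1) = 4, the sequence is periodic with period 10.
So x(2042) = x(1 + ((2042-1) mod 10)) = x(2) = 18.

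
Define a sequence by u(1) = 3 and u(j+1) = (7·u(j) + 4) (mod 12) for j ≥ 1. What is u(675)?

u(1) = 3, u(2) = 1, u(3) = 11, u(4) = 9, u(5) = 7, u(6) = 5, u(7) = 3.
Since u(7) = u(1) = 3, the sequence is periodic with period 6.
So u(675) = u(1 + ((675-1) mod 6)) = u(3) = 11.

11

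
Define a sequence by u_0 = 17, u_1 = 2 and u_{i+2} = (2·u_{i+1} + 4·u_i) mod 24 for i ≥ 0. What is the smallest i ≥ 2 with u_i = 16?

Listing terms: u_0 = 17,  u_1 = 2,  u_2 = 0,  u_3 = 8,  u_4 = 16,  u_5 = 16,  u_6 = 0,  u_7 = 16,  u_8 = 8,  u_9 = 8,  u_{10} = 0,  u_{11} = 8.
Since (u_{10}, u_{11}) = (u_2, u_3) = (0, 8) (two consecutive terms determine the rest), the sequence is eventually periodic: after a pre-period of length 2 it cycles with period 8.
The value 16 first appears (with i ≥ 2) at u_4.

4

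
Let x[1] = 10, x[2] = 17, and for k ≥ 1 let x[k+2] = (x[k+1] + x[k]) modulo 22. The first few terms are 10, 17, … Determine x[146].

5

Listing terms: x[1] = 10,  x[2] = 17,  x[3] = 5,  x[4] = 0,  x[5] = 5,  x[6] = 5,  x[7] = 10,  x[8] = 15,  x[9] = 3,  x[10] = 18,  x[11] = 21,  x[12] = 17,  x[13] = 16,  x[14] = 11,  x[15] = 5,  x[16] = 16,  x[17] = 21,  x[18] = 15,  x[19] = 14,  x[20] = 7,  x[21] = 21,  x[22] = 6,  x[23] = 5,  x[24] = 11,  x[25] = 16,  x[26] = 5,  x[27] = 21,  x[28] = 4,  x[29] = 3,  x[30] = 7,  x[31] = 10,  x[32] = 17.
Since (x[31], x[32]) = (x[1], x[2]) = (10, 17) (two consecutive terms determine the rest), the sequence is periodic with period 30.
(146 - 1) mod 30 = 25, so x[146] = x[26] = 5.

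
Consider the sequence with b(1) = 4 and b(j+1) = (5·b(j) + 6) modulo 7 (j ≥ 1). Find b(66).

1

We have b(1) = 4,  b(2) = 5,  b(3) = 3,  b(4) = 0,  b(5) = 6,  b(6) = 1,  b(7) = 4.
The sequence repeats with period 6.
So b(66) = b(1 + ((66-1) mod 6)) = b(6) = 1.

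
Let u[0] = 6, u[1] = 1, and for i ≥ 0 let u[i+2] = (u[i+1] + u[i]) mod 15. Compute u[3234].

10

u[0] = 6,  u[1] = 1,  u[2] = 7,  u[3] = 8,  u[4] = 0,  u[5] = 8,  u[6] = 8,  u[7] = 1,  u[8] = 9,  u[9] = 10,  u[10] = 4,  u[11] = 14,  u[12] = 3,  u[13] = 2,  u[14] = 5,  u[15] = 7,  u[16] = 12,  u[17] = 4,  u[18] = 1,  u[19] = 5,  u[20] = 6,  u[21] = 11,  u[22] = 2,  u[23] = 13,  u[24] = 0,  u[25] = 13,  u[26] = 13,  u[27] = 11,  u[28] = 9,  u[29] = 5,  u[30] = 14,  u[31] = 4,  u[32] = 3,  u[33] = 7,  u[34] = 10,  u[35] = 2,  u[36] = 12,  u[37] = 14,  u[38] = 11,  u[39] = 10,  u[40] = 6,  u[41] = 1.
Since (u[40], u[41]) = (u[0], u[1]) = (6, 1) (two consecutive terms determine the rest), the sequence is periodic with period 40.
So u[3234] = u[0 + ((3234-0) mod 40)] = u[34] = 10.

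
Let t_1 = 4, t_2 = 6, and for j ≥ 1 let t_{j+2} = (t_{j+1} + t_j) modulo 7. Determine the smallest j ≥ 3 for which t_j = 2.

Listing terms: t_1 = 4, t_2 = 6, t_3 = 3, t_4 = 2, t_5 = 5, t_6 = 0, t_7 = 5, t_8 = 5, t_9 = 3, t_{10} = 1, t_{11} = 4, t_{12} = 5, t_{13} = 2, t_{14} = 0, t_{15} = 2, t_{16} = 2, t_{17} = 4, t_{18} = 6.
The sequence repeats with period 16.
The value 2 first appears (with j ≥ 3) at t_4.

4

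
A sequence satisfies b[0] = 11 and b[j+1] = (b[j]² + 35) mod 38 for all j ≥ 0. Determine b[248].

b[0] = 11; b[1] = 4; b[2] = 13; b[3] = 14; b[4] = 3; b[5] = 6; b[6] = 33; b[7] = 22; b[8] = 25; b[9] = 14.
Since b[9] = b[3] = 14, the sequence is eventually periodic: after a pre-period of length 3 it cycles with period 6.
For j ≥ 3, b[j] depends only on (j - 3) mod 6. (248 - 3) mod 6 = 5, so b[248] = b[8] = 25.

25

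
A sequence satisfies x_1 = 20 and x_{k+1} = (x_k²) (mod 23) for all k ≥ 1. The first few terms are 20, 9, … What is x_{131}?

3

Computing terms: x_1 = 20,  x_2 = 9,  x_3 = 12,  x_4 = 6,  x_5 = 13,  x_6 = 8,  x_7 = 18,  x_8 = 2,  x_9 = 4,  x_{10} = 16,  x_{11} = 3,  x_{12} = 9.
Since x_{12} = x_2 = 9, the sequence is eventually periodic: after a pre-period of length 1 it cycles with period 10.
For k ≥ 2, x_k depends only on (k - 2) mod 10. (131 - 2) mod 10 = 9, so x_{131} = x_{11} = 3.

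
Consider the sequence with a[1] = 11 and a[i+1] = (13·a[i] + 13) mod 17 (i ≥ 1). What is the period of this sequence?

4

Computing terms: a[1] = 11,  a[2] = 3,  a[3] = 1,  a[4] = 9,  a[5] = 11.
Since a[5] = a[1] = 11, the sequence is periodic with period 4.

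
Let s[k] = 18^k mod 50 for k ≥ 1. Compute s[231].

We have s[1] = 18, s[2] = 24, s[3] = 32, s[4] = 26, s[5] = 18.
Since s[5] = s[1] = 18, the sequence is periodic with period 4.
So s[231] = s[1 + ((231-1) mod 4)] = s[3] = 32.

32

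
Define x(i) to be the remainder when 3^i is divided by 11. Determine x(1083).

Listing terms: x(0) = 1,  x(1) = 3,  x(2) = 9,  x(3) = 5,  x(4) = 4,  x(5) = 1.
Since x(5) = x(0) = 1, the sequence is periodic with period 5.
So x(1083) = x(0 + ((1083-0) mod 5)) = x(3) = 5.

5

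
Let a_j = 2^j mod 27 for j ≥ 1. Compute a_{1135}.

2

a_1 = 2; a_2 = 4; a_3 = 8; a_4 = 16; a_5 = 5; a_6 = 10; a_7 = 20; a_8 = 13; a_9 = 26; a_{10} = 25; a_{11} = 23; a_{12} = 19; a_{13} = 11; a_{14} = 22; a_{15} = 17; a_{16} = 7; a_{17} = 14; a_{18} = 1; a_{19} = 2.
Since a_{19} = a_1 = 2, the sequence is periodic with period 18.
(1135 - 1) mod 18 = 0, so a_{1135} = a_1 = 2.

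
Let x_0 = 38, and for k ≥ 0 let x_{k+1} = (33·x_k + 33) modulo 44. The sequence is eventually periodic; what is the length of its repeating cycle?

We have x_0 = 38,  x_1 = 11,  x_2 = 0,  x_3 = 33,  x_4 = 22,  x_5 = 11.
Since x_5 = x_1 = 11, the sequence is eventually periodic: after a pre-period of length 1 it cycles with period 4.

4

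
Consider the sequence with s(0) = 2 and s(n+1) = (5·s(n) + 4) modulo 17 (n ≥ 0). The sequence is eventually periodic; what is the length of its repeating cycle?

Computing terms: s(0) = 2,  s(1) = 14,  s(2) = 6,  s(3) = 0,  s(4) = 4,  s(5) = 7,  s(6) = 5,  s(7) = 12,  s(8) = 13,  s(9) = 1,  s(10) = 9,  s(11) = 15,  s(12) = 11,  s(13) = 8,  s(14) = 10,  s(15) = 3,  s(16) = 2.
Since s(16) = s(0) = 2, the sequence is periodic with period 16.

16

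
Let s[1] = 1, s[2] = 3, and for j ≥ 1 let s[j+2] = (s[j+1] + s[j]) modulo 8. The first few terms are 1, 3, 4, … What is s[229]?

We have s[1] = 1; s[2] = 3; s[3] = 4; s[4] = 7; s[5] = 3; s[6] = 2; s[7] = 5; s[8] = 7; s[9] = 4; s[10] = 3; s[11] = 7; s[12] = 2; s[13] = 1; s[14] = 3.
Since (s[13], s[14]) = (s[1], s[2]) = (1, 3) (two consecutive terms determine the rest), the sequence is periodic with period 12.
So s[229] = s[1 + ((229-1) mod 12)] = s[1] = 1.

1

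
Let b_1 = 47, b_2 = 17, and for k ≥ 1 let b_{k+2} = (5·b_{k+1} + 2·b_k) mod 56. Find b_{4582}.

49

We have b_1 = 47, b_2 = 17, b_3 = 11, b_4 = 33, b_5 = 19, b_6 = 49, b_7 = 3, b_8 = 1, b_9 = 11, b_{10} = 1, b_{11} = 27, b_{12} = 25, b_{13} = 11, b_{14} = 49, b_{15} = 43, b_{16} = 33, b_{17} = 27, b_{18} = 33, b_{19} = 51, b_{20} = 41, b_{21} = 27, b_{22} = 49, b_{23} = 19, b_{24} = 25, b_{25} = 51, b_{26} = 25, b_{27} = 3, b_{28} = 9, b_{29} = 51, b_{30} = 49, b_{31} = 11, b_{32} = 41, b_{33} = 3, b_{34} = 41, b_{35} = 43, b_{36} = 17, b_{37} = 3, b_{38} = 49, b_{39} = 27, b_{40} = 9, b_{41} = 43, b_{42} = 9, b_{43} = 19, b_{44} = 1, b_{45} = 43, b_{46} = 49, b_{47} = 51, b_{48} = 17, b_{49} = 19, b_{50} = 17, b_{51} = 11.
Since (b_{50}, b_{51}) = (b_2, b_3) = (17, 11) (two consecutive terms determine the rest), the sequence is eventually periodic: after a pre-period of length 1 it cycles with period 48.
For k ≥ 2, b_k depends only on (k - 2) mod 48. (4582 - 2) mod 48 = 20, so b_{4582} = b_{22} = 49.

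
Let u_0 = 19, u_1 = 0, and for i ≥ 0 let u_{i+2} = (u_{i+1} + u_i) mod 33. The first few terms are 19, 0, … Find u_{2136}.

u_0 = 19; u_1 = 0; u_2 = 19; u_3 = 19; u_4 = 5; u_5 = 24; u_6 = 29; u_7 = 20; u_8 = 16; u_9 = 3; u_{10} = 19; u_{11} = 22; u_{12} = 8; u_{13} = 30; u_{14} = 5; u_{15} = 2; u_{16} = 7; u_{17} = 9; u_{18} = 16; u_{19} = 25; u_{20} = 8; u_{21} = 0; u_{22} = 8; u_{23} = 8; u_{24} = 16; u_{25} = 24; u_{26} = 7; u_{27} = 31; u_{28} = 5; u_{29} = 3; u_{30} = 8; u_{31} = 11; u_{32} = 19; u_{33} = 30; u_{34} = 16; u_{35} = 13; u_{36} = 29; u_{37} = 9; u_{38} = 5; u_{39} = 14; u_{40} = 19; u_{41} = 0.
The sequence repeats with period 40.
(2136 - 0) mod 40 = 16, so u_{2136} = u_{16} = 7.

7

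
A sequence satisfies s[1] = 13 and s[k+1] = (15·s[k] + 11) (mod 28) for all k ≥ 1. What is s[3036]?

Listing terms: s[1] = 13; s[2] = 10; s[3] = 21; s[4] = 18; s[5] = 1; s[6] = 26; s[7] = 9; s[8] = 6; s[9] = 17; s[10] = 14; s[11] = 25; s[12] = 22; s[13] = 5; s[14] = 2; s[15] = 13.
The sequence repeats with period 14.
So s[3036] = s[1 + ((3036-1) mod 14)] = s[12] = 22.

22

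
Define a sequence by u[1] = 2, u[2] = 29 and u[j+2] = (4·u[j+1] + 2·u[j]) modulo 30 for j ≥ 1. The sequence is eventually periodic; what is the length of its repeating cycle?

12

Computing terms: u[1] = 2, u[2] = 29, u[3] = 0, u[4] = 28, u[5] = 22, u[6] = 24, u[7] = 20, u[8] = 8, u[9] = 12, u[10] = 4, u[11] = 10, u[12] = 18, u[13] = 2, u[14] = 14, u[15] = 0, u[16] = 28.
Since (u[15], u[16]) = (u[3], u[4]) = (0, 28) (two consecutive terms determine the rest), the sequence is eventually periodic: after a pre-period of length 2 it cycles with period 12.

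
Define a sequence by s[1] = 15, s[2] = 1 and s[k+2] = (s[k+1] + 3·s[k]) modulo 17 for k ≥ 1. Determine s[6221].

7

s[1] = 15,  s[2] = 1,  s[3] = 12,  s[4] = 15,  s[5] = 0,  s[6] = 11,  s[7] = 11,  s[8] = 10,  s[9] = 9,  s[10] = 5,  s[11] = 15,  s[12] = 13,  s[13] = 7,  s[14] = 12,  s[15] = 16,  s[16] = 1,  s[17] = 15,  s[18] = 1.
Since (s[17], s[18]) = (s[1], s[2]) = (15, 1) (two consecutive terms determine the rest), the sequence is periodic with period 16.
So s[6221] = s[1 + ((6221-1) mod 16)] = s[13] = 7.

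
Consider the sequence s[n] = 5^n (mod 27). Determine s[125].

11

We have s[1] = 5,  s[2] = 25,  s[3] = 17,  s[4] = 4,  s[5] = 20,  s[6] = 19,  s[7] = 14,  s[8] = 16,  s[9] = 26,  s[10] = 22,  s[11] = 2,  s[12] = 10,  s[13] = 23,  s[14] = 7,  s[15] = 8,  s[16] = 13,  s[17] = 11,  s[18] = 1,  s[19] = 5.
Since s[19] = s[1] = 5, the sequence is periodic with period 18.
So s[125] = s[1 + ((125-1) mod 18)] = s[17] = 11.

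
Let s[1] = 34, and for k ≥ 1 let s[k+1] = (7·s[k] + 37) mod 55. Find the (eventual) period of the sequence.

We have s[1] = 34,  s[2] = 0,  s[3] = 37,  s[4] = 21,  s[5] = 19,  s[6] = 5,  s[7] = 17,  s[8] = 46,  s[9] = 29,  s[10] = 20,  s[11] = 12,  s[12] = 11,  s[13] = 4,  s[14] = 10,  s[15] = 52,  s[16] = 16,  s[17] = 39,  s[18] = 35,  s[19] = 7,  s[20] = 31,  s[21] = 34.
The sequence repeats with period 20.

20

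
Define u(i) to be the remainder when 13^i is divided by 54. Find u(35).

25

Listing terms: u(1) = 13; u(2) = 7; u(3) = 37; u(4) = 49; u(5) = 43; u(6) = 19; u(7) = 31; u(8) = 25; u(9) = 1; u(10) = 13.
The sequence repeats with period 9.
So u(35) = u(1 + ((35-1) mod 9)) = u(8) = 25.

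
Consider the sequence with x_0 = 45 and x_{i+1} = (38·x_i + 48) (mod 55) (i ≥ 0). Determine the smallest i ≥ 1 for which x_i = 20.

16

We have x_0 = 45, x_1 = 53, x_2 = 27, x_3 = 29, x_4 = 50, x_5 = 23, x_6 = 42, x_7 = 49, x_8 = 40, x_9 = 28, x_{10} = 12, x_{11} = 9, x_{12} = 5, x_{13} = 18, x_{14} = 17, x_{15} = 34, x_{16} = 20, x_{17} = 38, x_{18} = 7, x_{19} = 39, x_{20} = 45.
Since x_{20} = x_0 = 45, the sequence is periodic with period 20.
The value 20 first appears (with i ≥ 1) at x_{16}.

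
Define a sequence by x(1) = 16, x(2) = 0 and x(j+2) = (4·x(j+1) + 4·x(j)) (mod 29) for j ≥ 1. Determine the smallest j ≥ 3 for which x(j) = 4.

5

x(1) = 16, x(2) = 0, x(3) = 6, x(4) = 24, x(5) = 4, x(6) = 25, x(7) = 0, x(8) = 13, x(9) = 23, x(10) = 28, x(11) = 1, x(12) = 0, x(13) = 4, x(14) = 16, x(15) = 22, x(16) = 7, x(17) = 0, x(18) = 28, x(19) = 25, x(20) = 9, x(21) = 20, x(22) = 0, x(23) = 22, x(24) = 1, x(25) = 5, x(26) = 24, x(27) = 0, x(28) = 9, x(29) = 7, x(30) = 6, x(31) = 23, x(32) = 0, x(33) = 5, x(34) = 20, x(35) = 13, x(36) = 16, x(37) = 0.
Since (x(36), x(37)) = (x(1), x(2)) = (16, 0) (two consecutive terms determine the rest), the sequence is periodic with period 35.
The value 4 first appears (with j ≥ 3) at x(5).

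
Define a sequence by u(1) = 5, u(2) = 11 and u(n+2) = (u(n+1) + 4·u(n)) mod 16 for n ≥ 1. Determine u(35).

15

Computing terms: u(1) = 5; u(2) = 11; u(3) = 15; u(4) = 11; u(5) = 7; u(6) = 3; u(7) = 15; u(8) = 11.
Since (u(7), u(8)) = (u(3), u(4)) = (15, 11) (two consecutive terms determine the rest), the sequence is eventually periodic: after a pre-period of length 2 it cycles with period 4.
For n ≥ 3, u(n) depends only on (n - 3) mod 4. (35 - 3) mod 4 = 0, so u(35) = u(3) = 15.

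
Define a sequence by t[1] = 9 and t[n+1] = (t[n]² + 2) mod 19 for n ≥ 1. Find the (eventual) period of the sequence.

Listing terms: t[1] = 9,  t[2] = 7,  t[3] = 13,  t[4] = 0,  t[5] = 2,  t[6] = 6,  t[7] = 0.
Since t[7] = t[4] = 0, the sequence is eventually periodic: after a pre-period of length 3 it cycles with period 3.

3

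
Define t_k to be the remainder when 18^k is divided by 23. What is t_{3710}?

13

Computing terms: t_1 = 18,  t_2 = 2,  t_3 = 13,  t_4 = 4,  t_5 = 3,  t_6 = 8,  t_7 = 6,  t_8 = 16,  t_9 = 12,  t_{10} = 9,  t_{11} = 1,  t_{12} = 18.
The sequence repeats with period 11.
So t_{3710} = t_{1 + ((3710-1) mod 11)} = t_3 = 13.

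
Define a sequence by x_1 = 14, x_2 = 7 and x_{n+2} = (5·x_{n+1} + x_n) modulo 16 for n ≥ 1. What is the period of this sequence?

24

Computing terms: x_1 = 14,  x_2 = 7,  x_3 = 1,  x_4 = 12,  x_5 = 13,  x_6 = 13,  x_7 = 14,  x_8 = 3,  x_9 = 13,  x_{10} = 4,  x_{11} = 1,  x_{12} = 9,  x_{13} = 14,  x_{14} = 15,  x_{15} = 9,  x_{16} = 12,  x_{17} = 5,  x_{18} = 5,  x_{19} = 14,  x_{20} = 11,  x_{21} = 5,  x_{22} = 4,  x_{23} = 9,  x_{24} = 1,  x_{25} = 14,  x_{26} = 7.
The sequence repeats with period 24.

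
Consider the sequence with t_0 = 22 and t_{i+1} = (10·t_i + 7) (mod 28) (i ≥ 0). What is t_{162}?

1

Computing terms: t_0 = 22, t_1 = 3, t_2 = 9, t_3 = 13, t_4 = 25, t_5 = 5, t_6 = 1, t_7 = 17, t_8 = 9.
Since t_8 = t_2 = 9, the sequence is eventually periodic: after a pre-period of length 2 it cycles with period 6.
For i ≥ 2, t_i depends only on (i - 2) mod 6. (162 - 2) mod 6 = 4, so t_{162} = t_6 = 1.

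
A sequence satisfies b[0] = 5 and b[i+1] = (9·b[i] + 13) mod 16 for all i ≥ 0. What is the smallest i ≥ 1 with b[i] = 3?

We have b[0] = 5, b[1] = 10, b[2] = 7, b[3] = 12, b[4] = 9, b[5] = 14, b[6] = 11, b[7] = 0, b[8] = 13, b[9] = 2, b[10] = 15, b[11] = 4, b[12] = 1, b[13] = 6, b[14] = 3, b[15] = 8, b[16] = 5.
The sequence repeats with period 16.
The value 3 first appears (with i ≥ 1) at b[14].

14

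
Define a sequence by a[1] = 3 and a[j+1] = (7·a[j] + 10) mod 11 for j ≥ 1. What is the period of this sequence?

We have a[1] = 3, a[2] = 9, a[3] = 7, a[4] = 4, a[5] = 5, a[6] = 1, a[7] = 6, a[8] = 8, a[9] = 0, a[10] = 10, a[11] = 3.
The sequence repeats with period 10.

10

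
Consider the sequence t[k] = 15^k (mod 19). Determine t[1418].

17

Computing terms: t[0] = 1, t[1] = 15, t[2] = 16, t[3] = 12, t[4] = 9, t[5] = 2, t[6] = 11, t[7] = 13, t[8] = 5, t[9] = 18, t[10] = 4, t[11] = 3, t[12] = 7, t[13] = 10, t[14] = 17, t[15] = 8, t[16] = 6, t[17] = 14, t[18] = 1.
Since t[18] = t[0] = 1, the sequence is periodic with period 18.
(1418 - 0) mod 18 = 14, so t[1418] = t[14] = 17.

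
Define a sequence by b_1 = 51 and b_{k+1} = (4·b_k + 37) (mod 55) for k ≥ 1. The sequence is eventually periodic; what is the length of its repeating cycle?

5

Computing terms: b_1 = 51, b_2 = 21, b_3 = 11, b_4 = 26, b_5 = 31, b_6 = 51.
The sequence repeats with period 5.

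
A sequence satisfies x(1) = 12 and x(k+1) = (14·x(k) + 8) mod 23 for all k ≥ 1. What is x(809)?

3

Listing terms: x(1) = 12, x(2) = 15, x(3) = 11, x(4) = 1, x(5) = 22, x(6) = 17, x(7) = 16, x(8) = 2, x(9) = 13, x(10) = 6, x(11) = 0, x(12) = 8, x(13) = 5, x(14) = 9, x(15) = 19, x(16) = 21, x(17) = 3, x(18) = 4, x(19) = 18, x(20) = 7, x(21) = 14, x(22) = 20, x(23) = 12.
Since x(23) = x(1) = 12, the sequence is periodic with period 22.
(809 - 1) mod 22 = 16, so x(809) = x(17) = 3.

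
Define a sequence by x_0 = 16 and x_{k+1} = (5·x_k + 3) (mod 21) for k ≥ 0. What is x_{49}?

20

Listing terms: x_0 = 16,  x_1 = 20,  x_2 = 19,  x_3 = 14,  x_4 = 10,  x_5 = 11,  x_6 = 16.
The sequence repeats with period 6.
So x_{49} = x_{0 + ((49-0) mod 6)} = x_1 = 20.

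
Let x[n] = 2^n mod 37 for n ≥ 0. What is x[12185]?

18

Listing terms: x[0] = 1, x[1] = 2, x[2] = 4, x[3] = 8, x[4] = 16, x[5] = 32, x[6] = 27, x[7] = 17, x[8] = 34, x[9] = 31, x[10] = 25, x[11] = 13, x[12] = 26, x[13] = 15, x[14] = 30, x[15] = 23, x[16] = 9, x[17] = 18, x[18] = 36, x[19] = 35, x[20] = 33, x[21] = 29, x[22] = 21, x[23] = 5, x[24] = 10, x[25] = 20, x[26] = 3, x[27] = 6, x[28] = 12, x[29] = 24, x[30] = 11, x[31] = 22, x[32] = 7, x[33] = 14, x[34] = 28, x[35] = 19, x[36] = 1.
The sequence repeats with period 36.
(12185 - 0) mod 36 = 17, so x[12185] = x[17] = 18.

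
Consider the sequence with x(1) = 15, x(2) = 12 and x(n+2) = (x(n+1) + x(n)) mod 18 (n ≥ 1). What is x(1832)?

6

We have x(1) = 15; x(2) = 12; x(3) = 9; x(4) = 3; x(5) = 12; x(6) = 15; x(7) = 9; x(8) = 6; x(9) = 15; x(10) = 3; x(11) = 0; x(12) = 3; x(13) = 3; x(14) = 6; x(15) = 9; x(16) = 15; x(17) = 6; x(18) = 3; x(19) = 9; x(20) = 12; x(21) = 3; x(22) = 15; x(23) = 0; x(24) = 15; x(25) = 15; x(26) = 12.
Since (x(25), x(26)) = (x(1), x(2)) = (15, 12) (two consecutive terms determine the rest), the sequence is periodic with period 24.
So x(1832) = x(1 + ((1832-1) mod 24)) = x(8) = 6.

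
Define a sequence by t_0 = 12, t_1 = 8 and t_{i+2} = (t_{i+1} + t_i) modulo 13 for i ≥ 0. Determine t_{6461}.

8

Computing terms: t_0 = 12,  t_1 = 8,  t_2 = 7,  t_3 = 2,  t_4 = 9,  t_5 = 11,  t_6 = 7,  t_7 = 5,  t_8 = 12,  t_9 = 4,  t_{10} = 3,  t_{11} = 7,  t_{12} = 10,  t_{13} = 4,  t_{14} = 1,  t_{15} = 5,  t_{16} = 6,  t_{17} = 11,  t_{18} = 4,  t_{19} = 2,  t_{20} = 6,  t_{21} = 8,  t_{22} = 1,  t_{23} = 9,  t_{24} = 10,  t_{25} = 6,  t_{26} = 3,  t_{27} = 9,  t_{28} = 12,  t_{29} = 8.
The sequence repeats with period 28.
(6461 - 0) mod 28 = 21, so t_{6461} = t_{21} = 8.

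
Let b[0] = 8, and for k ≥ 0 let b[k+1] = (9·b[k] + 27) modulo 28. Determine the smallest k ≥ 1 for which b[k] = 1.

3

Computing terms: b[0] = 8; b[1] = 15; b[2] = 22; b[3] = 1; b[4] = 8.
Since b[4] = b[0] = 8, the sequence is periodic with period 4.
The value 1 first appears (with k ≥ 1) at b[3].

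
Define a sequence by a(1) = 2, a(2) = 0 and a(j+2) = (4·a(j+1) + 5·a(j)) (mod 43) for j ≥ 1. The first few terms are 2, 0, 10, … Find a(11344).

40

Computing terms: a(1) = 2; a(2) = 0; a(3) = 10; a(4) = 40; a(5) = 38; a(6) = 8; a(7) = 7; a(8) = 25; a(9) = 6; a(10) = 20; a(11) = 24; a(12) = 24; a(13) = 1; a(14) = 38; a(15) = 28; a(16) = 1; a(17) = 15; a(18) = 22; a(19) = 34; a(20) = 31; a(21) = 36; a(22) = 41; a(23) = 0; a(24) = 33; a(25) = 3; a(26) = 5; a(27) = 35; a(28) = 36; a(29) = 18; a(30) = 37; a(31) = 23; a(32) = 19; a(33) = 19; a(34) = 42; a(35) = 5; a(36) = 15; a(37) = 42; a(38) = 28; a(39) = 21; a(40) = 9; a(41) = 12; a(42) = 7; a(43) = 2; a(44) = 0.
The sequence repeats with period 42.
(11344 - 1) mod 42 = 3, so a(11344) = a(4) = 40.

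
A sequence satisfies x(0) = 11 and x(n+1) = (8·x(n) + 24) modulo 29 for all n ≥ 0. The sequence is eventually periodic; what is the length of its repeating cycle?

28

x(0) = 11,  x(1) = 25,  x(2) = 21,  x(3) = 18,  x(4) = 23,  x(5) = 5,  x(6) = 6,  x(7) = 14,  x(8) = 20,  x(9) = 10,  x(10) = 17,  x(11) = 15,  x(12) = 28,  x(13) = 16,  x(14) = 7,  x(15) = 22,  x(16) = 26,  x(17) = 0,  x(18) = 24,  x(19) = 13,  x(20) = 12,  x(21) = 4,  x(22) = 27,  x(23) = 8,  x(24) = 1,  x(25) = 3,  x(26) = 19,  x(27) = 2,  x(28) = 11.
The sequence repeats with period 28.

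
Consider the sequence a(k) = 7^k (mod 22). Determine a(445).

21

Computing terms: a(0) = 1, a(1) = 7, a(2) = 5, a(3) = 13, a(4) = 3, a(5) = 21, a(6) = 15, a(7) = 17, a(8) = 9, a(9) = 19, a(10) = 1.
Since a(10) = a(0) = 1, the sequence is periodic with period 10.
(445 - 0) mod 10 = 5, so a(445) = a(5) = 21.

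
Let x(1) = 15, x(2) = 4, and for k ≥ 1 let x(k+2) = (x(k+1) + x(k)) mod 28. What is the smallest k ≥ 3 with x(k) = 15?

Computing terms: x(1) = 15,  x(2) = 4,  x(3) = 19,  x(4) = 23,  x(5) = 14,  x(6) = 9,  x(7) = 23,  x(8) = 4,  x(9) = 27,  x(10) = 3,  x(11) = 2,  x(12) = 5,  x(13) = 7,  x(14) = 12,  x(15) = 19,  x(16) = 3,  x(17) = 22,  x(18) = 25,  x(19) = 19,  x(20) = 16,  x(21) = 7,  x(22) = 23,  x(23) = 2,  x(24) = 25,  x(25) = 27,  x(26) = 24,  x(27) = 23,  x(28) = 19,  x(29) = 14,  x(30) = 5,  x(31) = 19,  x(32) = 24,  x(33) = 15,  x(34) = 11,  x(35) = 26,  x(36) = 9,  x(37) = 7,  x(38) = 16,  x(39) = 23,  x(40) = 11,  x(41) = 6,  x(42) = 17,  x(43) = 23,  x(44) = 12,  x(45) = 7,  x(46) = 19,  x(47) = 26,  x(48) = 17,  x(49) = 15,  x(50) = 4.
The sequence repeats with period 48.
The value 15 first appears (with k ≥ 3) at x(33).

33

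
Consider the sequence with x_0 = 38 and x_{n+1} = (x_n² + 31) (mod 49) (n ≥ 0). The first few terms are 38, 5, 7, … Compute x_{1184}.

We have x_0 = 38,  x_1 = 5,  x_2 = 7,  x_3 = 31,  x_4 = 12,  x_5 = 28,  x_6 = 31.
Since x_6 = x_3 = 31, the sequence is eventually periodic: after a pre-period of length 3 it cycles with period 3.
For n ≥ 3, x_n depends only on (n - 3) mod 3. (1184 - 3) mod 3 = 2, so x_{1184} = x_5 = 28.

28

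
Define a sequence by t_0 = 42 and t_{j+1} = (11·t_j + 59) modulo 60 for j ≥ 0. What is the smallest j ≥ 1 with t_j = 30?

t_0 = 42, t_1 = 41, t_2 = 30, t_3 = 29, t_4 = 18, t_5 = 17, t_6 = 6, t_7 = 5, t_8 = 54, t_9 = 53, t_{10} = 42.
Since t_{10} = t_0 = 42, the sequence is periodic with period 10.
The value 30 first appears (with j ≥ 1) at t_2.

2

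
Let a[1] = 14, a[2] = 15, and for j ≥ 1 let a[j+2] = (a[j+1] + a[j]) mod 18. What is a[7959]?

Listing terms: a[1] = 14, a[2] = 15, a[3] = 11, a[4] = 8, a[5] = 1, a[6] = 9, a[7] = 10, a[8] = 1, a[9] = 11, a[10] = 12, a[11] = 5, a[12] = 17, a[13] = 4, a[14] = 3, a[15] = 7, a[16] = 10, a[17] = 17, a[18] = 9, a[19] = 8, a[20] = 17, a[21] = 7, a[22] = 6, a[23] = 13, a[24] = 1, a[25] = 14, a[26] = 15.
The sequence repeats with period 24.
(7959 - 1) mod 24 = 14, so a[7959] = a[15] = 7.

7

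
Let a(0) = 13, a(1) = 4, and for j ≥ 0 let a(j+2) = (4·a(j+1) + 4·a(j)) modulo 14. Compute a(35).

2

Listing terms: a(0) = 13; a(1) = 4; a(2) = 12; a(3) = 8; a(4) = 10; a(5) = 2; a(6) = 6; a(7) = 4; a(8) = 12.
Since (a(7), a(8)) = (a(1), a(2)) = (4, 12) (two consecutive terms determine the rest), the sequence is eventually periodic: after a pre-period of length 1 it cycles with period 6.
For j ≥ 1, a(j) depends only on (j - 1) mod 6. (35 - 1) mod 6 = 4, so a(35) = a(5) = 2.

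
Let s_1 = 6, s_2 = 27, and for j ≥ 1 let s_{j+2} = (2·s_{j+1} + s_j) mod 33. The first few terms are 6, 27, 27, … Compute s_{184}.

We have s_1 = 6; s_2 = 27; s_3 = 27; s_4 = 15; s_5 = 24; s_6 = 30; s_7 = 18; s_8 = 0; s_9 = 18; s_{10} = 3; s_{11} = 24; s_{12} = 18; s_{13} = 27; s_{14} = 6; s_{15} = 6; s_{16} = 18; s_{17} = 9; s_{18} = 3; s_{19} = 15; s_{20} = 0; s_{21} = 15; s_{22} = 30; s_{23} = 9; s_{24} = 15; s_{25} = 6; s_{26} = 27.
The sequence repeats with period 24.
So s_{184} = s_{1 + ((184-1) mod 24)} = s_{16} = 18.

18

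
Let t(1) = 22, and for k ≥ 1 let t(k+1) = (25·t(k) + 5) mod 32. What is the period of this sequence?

Computing terms: t(1) = 22; t(2) = 11; t(3) = 24; t(4) = 29; t(5) = 26; t(6) = 15; t(7) = 28; t(8) = 1; t(9) = 30; t(10) = 19; t(11) = 0; t(12) = 5; t(13) = 2; t(14) = 23; t(15) = 4; t(16) = 9; t(17) = 6; t(18) = 27; t(19) = 8; t(20) = 13; t(21) = 10; t(22) = 31; t(23) = 12; t(24) = 17; t(25) = 14; t(26) = 3; t(27) = 16; t(28) = 21; t(29) = 18; t(30) = 7; t(31) = 20; t(32) = 25; t(33) = 22.
The sequence repeats with period 32.

32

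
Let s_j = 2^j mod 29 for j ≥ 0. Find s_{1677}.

Computing terms: s_0 = 1, s_1 = 2, s_2 = 4, s_3 = 8, s_4 = 16, s_5 = 3, s_6 = 6, s_7 = 12, s_8 = 24, s_9 = 19, s_{10} = 9, s_{11} = 18, s_{12} = 7, s_{13} = 14, s_{14} = 28, s_{15} = 27, s_{16} = 25, s_{17} = 21, s_{18} = 13, s_{19} = 26, s_{20} = 23, s_{21} = 17, s_{22} = 5, s_{23} = 10, s_{24} = 20, s_{25} = 11, s_{26} = 22, s_{27} = 15, s_{28} = 1.
Since s_{28} = s_0 = 1, the sequence is periodic with period 28.
(1677 - 0) mod 28 = 25, so s_{1677} = s_{25} = 11.

11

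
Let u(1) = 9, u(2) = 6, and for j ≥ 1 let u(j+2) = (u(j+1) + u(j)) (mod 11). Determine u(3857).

Listing terms: u(1) = 9, u(2) = 6, u(3) = 4, u(4) = 10, u(5) = 3, u(6) = 2, u(7) = 5, u(8) = 7, u(9) = 1, u(10) = 8, u(11) = 9, u(12) = 6.
The sequence repeats with period 10.
So u(3857) = u(1 + ((3857-1) mod 10)) = u(7) = 5.

5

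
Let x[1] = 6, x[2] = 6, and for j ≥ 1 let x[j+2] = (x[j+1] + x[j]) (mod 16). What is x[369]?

12

Listing terms: x[1] = 6, x[2] = 6, x[3] = 12, x[4] = 2, x[5] = 14, x[6] = 0, x[7] = 14, x[8] = 14, x[9] = 12, x[10] = 10, x[11] = 6, x[12] = 0, x[13] = 6, x[14] = 6.
Since (x[13], x[14]) = (x[1], x[2]) = (6, 6) (two consecutive terms determine the rest), the sequence is periodic with period 12.
(369 - 1) mod 12 = 8, so x[369] = x[9] = 12.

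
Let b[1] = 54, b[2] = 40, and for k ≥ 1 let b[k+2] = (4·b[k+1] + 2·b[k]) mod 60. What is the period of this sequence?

Listing terms: b[1] = 54; b[2] = 40; b[3] = 28; b[4] = 12; b[5] = 44; b[6] = 20; b[7] = 48; b[8] = 52; b[9] = 4; b[10] = 0; b[11] = 8; b[12] = 32; b[13] = 24; b[14] = 40; b[15] = 28.
Since (b[14], b[15]) = (b[2], b[3]) = (40, 28) (two consecutive terms determine the rest), the sequence is eventually periodic: after a pre-period of length 1 it cycles with period 12.

12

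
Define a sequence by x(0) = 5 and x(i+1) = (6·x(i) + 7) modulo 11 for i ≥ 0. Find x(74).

10

Listing terms: x(0) = 5,  x(1) = 4,  x(2) = 9,  x(3) = 6,  x(4) = 10,  x(5) = 1,  x(6) = 2,  x(7) = 8,  x(8) = 0,  x(9) = 7,  x(10) = 5.
Since x(10) = x(0) = 5, the sequence is periodic with period 10.
(74 - 0) mod 10 = 4, so x(74) = x(4) = 10.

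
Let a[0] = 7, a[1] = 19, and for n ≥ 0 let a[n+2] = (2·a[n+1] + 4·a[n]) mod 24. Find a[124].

Listing terms: a[0] = 7,  a[1] = 19,  a[2] = 18,  a[3] = 16,  a[4] = 8,  a[5] = 8,  a[6] = 0,  a[7] = 8,  a[8] = 16,  a[9] = 16,  a[10] = 0,  a[11] = 16,  a[12] = 8.
Since (a[11], a[12]) = (a[3], a[4]) = (16, 8) (two consecutive terms determine the rest), the sequence is eventually periodic: after a pre-period of length 3 it cycles with period 8.
For n ≥ 3, a[n] depends only on (n - 3) mod 8. (124 - 3) mod 8 = 1, so a[124] = a[4] = 8.

8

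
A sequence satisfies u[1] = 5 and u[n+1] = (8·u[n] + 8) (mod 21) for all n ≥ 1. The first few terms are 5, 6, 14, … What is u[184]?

u[1] = 5,  u[2] = 6,  u[3] = 14,  u[4] = 15,  u[5] = 2,  u[6] = 3,  u[7] = 11,  u[8] = 12,  u[9] = 20,  u[10] = 0,  u[11] = 8,  u[12] = 9,  u[13] = 17,  u[14] = 18,  u[15] = 5.
The sequence repeats with period 14.
(184 - 1) mod 14 = 1, so u[184] = u[2] = 6.

6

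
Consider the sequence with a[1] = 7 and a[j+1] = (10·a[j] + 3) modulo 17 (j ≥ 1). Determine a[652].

Computing terms: a[1] = 7, a[2] = 5, a[3] = 2, a[4] = 6, a[5] = 12, a[6] = 4, a[7] = 9, a[8] = 8, a[9] = 15, a[10] = 0, a[11] = 3, a[12] = 16, a[13] = 10, a[14] = 1, a[15] = 13, a[16] = 14, a[17] = 7.
The sequence repeats with period 16.
(652 - 1) mod 16 = 11, so a[652] = a[12] = 16.

16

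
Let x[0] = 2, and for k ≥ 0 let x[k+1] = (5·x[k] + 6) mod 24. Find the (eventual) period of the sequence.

Computing terms: x[0] = 2,  x[1] = 16,  x[2] = 14,  x[3] = 4,  x[4] = 2.
Since x[4] = x[0] = 2, the sequence is periodic with period 4.

4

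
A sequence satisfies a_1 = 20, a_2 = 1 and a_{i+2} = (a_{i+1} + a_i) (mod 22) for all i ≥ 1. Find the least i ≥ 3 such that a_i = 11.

14

Listing terms: a_1 = 20; a_2 = 1; a_3 = 21; a_4 = 0; a_5 = 21; a_6 = 21; a_7 = 20; a_8 = 19; a_9 = 17; a_{10} = 14; a_{11} = 9; a_{12} = 1; a_{13} = 10; a_{14} = 11; a_{15} = 21; a_{16} = 10; a_{17} = 9; a_{18} = 19; a_{19} = 6; a_{20} = 3; a_{21} = 9; a_{22} = 12; a_{23} = 21; a_{24} = 11; a_{25} = 10; a_{26} = 21; a_{27} = 9; a_{28} = 8; a_{29} = 17; a_{30} = 3; a_{31} = 20; a_{32} = 1.
The sequence repeats with period 30.
The value 11 first appears (with i ≥ 3) at a_{14}.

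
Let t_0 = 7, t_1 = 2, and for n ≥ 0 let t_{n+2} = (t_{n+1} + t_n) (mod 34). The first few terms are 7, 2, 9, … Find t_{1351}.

Listing terms: t_0 = 7,  t_1 = 2,  t_2 = 9,  t_3 = 11,  t_4 = 20,  t_5 = 31,  t_6 = 17,  t_7 = 14,  t_8 = 31,  t_9 = 11,  t_{10} = 8,  t_{11} = 19,  t_{12} = 27,  t_{13} = 12,  t_{14} = 5,  t_{15} = 17,  t_{16} = 22,  t_{17} = 5,  t_{18} = 27,  t_{19} = 32,  t_{20} = 25,  t_{21} = 23,  t_{22} = 14,  t_{23} = 3,  t_{24} = 17,  t_{25} = 20,  t_{26} = 3,  t_{27} = 23,  t_{28} = 26,  t_{29} = 15,  t_{30} = 7,  t_{31} = 22,  t_{32} = 29,  t_{33} = 17,  t_{34} = 12,  t_{35} = 29,  t_{36} = 7,  t_{37} = 2.
The sequence repeats with period 36.
So t_{1351} = t_{0 + ((1351-0) mod 36)} = t_{19} = 32.

32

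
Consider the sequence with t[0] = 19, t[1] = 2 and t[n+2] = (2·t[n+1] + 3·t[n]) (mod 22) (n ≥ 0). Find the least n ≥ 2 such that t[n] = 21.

Listing terms: t[0] = 19,  t[1] = 2,  t[2] = 17,  t[3] = 18,  t[4] = 21,  t[5] = 8,  t[6] = 13,  t[7] = 6,  t[8] = 7,  t[9] = 10,  t[10] = 19,  t[11] = 2.
The sequence repeats with period 10.
The value 21 first appears (with n ≥ 2) at t[4].

4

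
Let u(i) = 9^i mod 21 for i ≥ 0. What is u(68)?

Computing terms: u(0) = 1,  u(1) = 9,  u(2) = 18,  u(3) = 15,  u(4) = 9.
Since u(4) = u(1) = 9, the sequence is eventually periodic: after a pre-period of length 1 it cycles with period 3.
For i ≥ 1, u(i) depends only on (i - 1) mod 3. (68 - 1) mod 3 = 1, so u(68) = u(2) = 18.

18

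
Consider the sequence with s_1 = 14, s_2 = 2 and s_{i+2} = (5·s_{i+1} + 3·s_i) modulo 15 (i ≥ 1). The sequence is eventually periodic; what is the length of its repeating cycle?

We have s_1 = 14,  s_2 = 2,  s_3 = 7,  s_4 = 11,  s_5 = 1,  s_6 = 8,  s_7 = 13,  s_8 = 14,  s_9 = 4,  s_{10} = 2,  s_{11} = 7.
Since (s_{10}, s_{11}) = (s_2, s_3) = (2, 7) (two consecutive terms determine the rest), the sequence is eventually periodic: after a pre-period of length 1 it cycles with period 8.

8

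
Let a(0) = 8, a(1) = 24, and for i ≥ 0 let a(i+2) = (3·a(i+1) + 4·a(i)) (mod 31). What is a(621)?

24

We have a(0) = 8,  a(1) = 24,  a(2) = 11,  a(3) = 5,  a(4) = 28,  a(5) = 11,  a(6) = 21,  a(7) = 14,  a(8) = 2,  a(9) = 0,  a(10) = 8,  a(11) = 24.
The sequence repeats with period 10.
(621 - 0) mod 10 = 1, so a(621) = a(1) = 24.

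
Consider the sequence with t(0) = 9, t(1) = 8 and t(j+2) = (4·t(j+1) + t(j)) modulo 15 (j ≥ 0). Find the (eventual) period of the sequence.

8

Computing terms: t(0) = 9, t(1) = 8, t(2) = 11, t(3) = 7, t(4) = 9, t(5) = 13, t(6) = 1, t(7) = 2, t(8) = 9, t(9) = 8.
Since (t(8), t(9)) = (t(0), t(1)) = (9, 8) (two consecutive terms determine the rest), the sequence is periodic with period 8.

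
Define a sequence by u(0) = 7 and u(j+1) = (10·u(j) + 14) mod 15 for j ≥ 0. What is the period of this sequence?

Computing terms: u(0) = 7, u(1) = 9, u(2) = 14, u(3) = 4, u(4) = 9.
Since u(4) = u(1) = 9, the sequence is eventually periodic: after a pre-period of length 1 it cycles with period 3.

3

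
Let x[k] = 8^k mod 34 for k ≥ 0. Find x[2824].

Listing terms: x[0] = 1; x[1] = 8; x[2] = 30; x[3] = 2; x[4] = 16; x[5] = 26; x[6] = 4; x[7] = 32; x[8] = 18; x[9] = 8.
Since x[9] = x[1] = 8, the sequence is eventually periodic: after a pre-period of length 1 it cycles with period 8.
For k ≥ 1, x[k] depends only on (k - 1) mod 8. (2824 - 1) mod 8 = 7, so x[2824] = x[8] = 18.

18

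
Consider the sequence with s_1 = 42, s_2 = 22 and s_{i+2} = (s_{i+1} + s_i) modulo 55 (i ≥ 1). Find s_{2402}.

22

Computing terms: s_1 = 42; s_2 = 22; s_3 = 9; s_4 = 31; s_5 = 40; s_6 = 16; s_7 = 1; s_8 = 17; s_9 = 18; s_{10} = 35; s_{11} = 53; s_{12} = 33; s_{13} = 31; s_{14} = 9; s_{15} = 40; s_{16} = 49; s_{17} = 34; s_{18} = 28; s_{19} = 7; s_{20} = 35; s_{21} = 42; s_{22} = 22.
The sequence repeats with period 20.
(2402 - 1) mod 20 = 1, so s_{2402} = s_2 = 22.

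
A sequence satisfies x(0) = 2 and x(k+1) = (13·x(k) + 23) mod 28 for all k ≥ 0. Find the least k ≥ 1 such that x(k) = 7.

3

Listing terms: x(0) = 2; x(1) = 21; x(2) = 16; x(3) = 7; x(4) = 2.
The sequence repeats with period 4.
The value 7 first appears (with k ≥ 1) at x(3).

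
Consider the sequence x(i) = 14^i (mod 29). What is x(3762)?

13

Computing terms: x(0) = 1,  x(1) = 14,  x(2) = 22,  x(3) = 18,  x(4) = 20,  x(5) = 19,  x(6) = 5,  x(7) = 12,  x(8) = 23,  x(9) = 3,  x(10) = 13,  x(11) = 8,  x(12) = 25,  x(13) = 2,  x(14) = 28,  x(15) = 15,  x(16) = 7,  x(17) = 11,  x(18) = 9,  x(19) = 10,  x(20) = 24,  x(21) = 17,  x(22) = 6,  x(23) = 26,  x(24) = 16,  x(25) = 21,  x(26) = 4,  x(27) = 27,  x(28) = 1.
The sequence repeats with period 28.
So x(3762) = x(0 + ((3762-0) mod 28)) = x(10) = 13.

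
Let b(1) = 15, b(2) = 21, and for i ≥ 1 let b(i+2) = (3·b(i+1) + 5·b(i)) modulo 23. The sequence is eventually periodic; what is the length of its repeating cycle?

22

Computing terms: b(1) = 15, b(2) = 21, b(3) = 0, b(4) = 13, b(5) = 16, b(6) = 21, b(7) = 5, b(8) = 5, b(9) = 17, b(10) = 7, b(11) = 14, b(12) = 8, b(13) = 2, b(14) = 0, b(15) = 10, b(16) = 7, b(17) = 2, b(18) = 18, b(19) = 18, b(20) = 6, b(21) = 16, b(22) = 9, b(23) = 15, b(24) = 21.
The sequence repeats with period 22.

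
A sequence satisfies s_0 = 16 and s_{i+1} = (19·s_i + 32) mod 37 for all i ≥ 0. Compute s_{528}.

s_0 = 16,  s_1 = 3,  s_2 = 15,  s_3 = 21,  s_4 = 24,  s_5 = 7,  s_6 = 17,  s_7 = 22,  s_8 = 6,  s_9 = 35,  s_{10} = 31,  s_{11} = 29,  s_{12} = 28,  s_{13} = 9,  s_{14} = 18,  s_{15} = 4,  s_{16} = 34,  s_{17} = 12,  s_{18} = 1,  s_{19} = 14,  s_{20} = 2,  s_{21} = 33,  s_{22} = 30,  s_{23} = 10,  s_{24} = 0,  s_{25} = 32,  s_{26} = 11,  s_{27} = 19,  s_{28} = 23,  s_{29} = 25,  s_{30} = 26,  s_{31} = 8,  s_{32} = 36,  s_{33} = 13,  s_{34} = 20,  s_{35} = 5,  s_{36} = 16.
The sequence repeats with period 36.
So s_{528} = s_{0 + ((528-0) mod 36)} = s_{24} = 0.

0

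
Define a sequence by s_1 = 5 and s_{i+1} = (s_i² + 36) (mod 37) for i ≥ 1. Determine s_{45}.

3

Listing terms: s_1 = 5; s_2 = 24; s_3 = 20; s_4 = 29; s_5 = 26; s_6 = 9; s_7 = 6; s_8 = 35; s_9 = 3; s_{10} = 8; s_{11} = 26.
Since s_{11} = s_5 = 26, the sequence is eventually periodic: after a pre-period of length 4 it cycles with period 6.
For i ≥ 5, s_i depends only on (i - 5) mod 6. (45 - 5) mod 6 = 4, so s_{45} = s_9 = 3.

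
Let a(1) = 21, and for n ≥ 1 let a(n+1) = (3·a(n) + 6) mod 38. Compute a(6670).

11

Computing terms: a(1) = 21,  a(2) = 31,  a(3) = 23,  a(4) = 37,  a(5) = 3,  a(6) = 15,  a(7) = 13,  a(8) = 7,  a(9) = 27,  a(10) = 11,  a(11) = 1,  a(12) = 9,  a(13) = 33,  a(14) = 29,  a(15) = 17,  a(16) = 19,  a(17) = 25,  a(18) = 5,  a(19) = 21.
The sequence repeats with period 18.
So a(6670) = a(1 + ((6670-1) mod 18)) = a(10) = 11.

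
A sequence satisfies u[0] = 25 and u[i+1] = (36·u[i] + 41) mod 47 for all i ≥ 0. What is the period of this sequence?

23

Listing terms: u[0] = 25,  u[1] = 1,  u[2] = 30,  u[3] = 40,  u[4] = 24,  u[5] = 12,  u[6] = 3,  u[7] = 8,  u[8] = 0,  u[9] = 41,  u[10] = 13,  u[11] = 39,  u[12] = 35,  u[13] = 32,  u[14] = 18,  u[15] = 31,  u[16] = 29,  u[17] = 4,  u[18] = 44,  u[19] = 27,  u[20] = 26,  u[21] = 37,  u[22] = 10,  u[23] = 25.
The sequence repeats with period 23.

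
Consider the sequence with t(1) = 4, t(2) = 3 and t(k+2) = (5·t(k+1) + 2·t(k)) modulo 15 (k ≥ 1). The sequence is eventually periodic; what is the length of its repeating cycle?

Computing terms: t(1) = 4,  t(2) = 3,  t(3) = 8,  t(4) = 1,  t(5) = 6,  t(6) = 2,  t(7) = 7,  t(8) = 9,  t(9) = 14,  t(10) = 13,  t(11) = 3,  t(12) = 11,  t(13) = 1,  t(14) = 12,  t(15) = 2,  t(16) = 4,  t(17) = 9,  t(18) = 8,  t(19) = 13,  t(20) = 6,  t(21) = 11,  t(22) = 7,  t(23) = 12,  t(24) = 14,  t(25) = 4,  t(26) = 3.
The sequence repeats with period 24.

24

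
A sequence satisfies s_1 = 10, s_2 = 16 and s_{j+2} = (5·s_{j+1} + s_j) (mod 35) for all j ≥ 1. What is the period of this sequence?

6

Computing terms: s_1 = 10, s_2 = 16, s_3 = 20, s_4 = 11, s_5 = 5, s_6 = 1, s_7 = 10, s_8 = 16.
The sequence repeats with period 6.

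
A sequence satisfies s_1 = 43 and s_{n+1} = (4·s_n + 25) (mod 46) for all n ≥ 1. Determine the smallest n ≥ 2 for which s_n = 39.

Listing terms: s_1 = 43; s_2 = 13; s_3 = 31; s_4 = 11; s_5 = 23; s_6 = 25; s_7 = 33; s_8 = 19; s_9 = 9; s_{10} = 15; s_{11} = 39; s_{12} = 43.
The sequence repeats with period 11.
The value 39 first appears (with n ≥ 2) at s_{11}.

11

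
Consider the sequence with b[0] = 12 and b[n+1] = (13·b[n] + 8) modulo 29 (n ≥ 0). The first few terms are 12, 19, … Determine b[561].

Listing terms: b[0] = 12; b[1] = 19; b[2] = 23; b[3] = 17; b[4] = 26; b[5] = 27; b[6] = 11; b[7] = 6; b[8] = 28; b[9] = 24; b[10] = 1; b[11] = 21; b[12] = 20; b[13] = 7; b[14] = 12.
The sequence repeats with period 14.
So b[561] = b[0 + ((561-0) mod 14)] = b[1] = 19.

19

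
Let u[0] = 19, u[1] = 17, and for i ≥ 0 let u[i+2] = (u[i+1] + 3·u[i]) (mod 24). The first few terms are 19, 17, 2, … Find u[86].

Listing terms: u[0] = 19; u[1] = 17; u[2] = 2; u[3] = 5; u[4] = 11; u[5] = 2; u[6] = 11; u[7] = 17; u[8] = 2.
Since (u[7], u[8]) = (u[1], u[2]) = (17, 2) (two consecutive terms determine the rest), the sequence is eventually periodic: after a pre-period of length 1 it cycles with period 6.
For i ≥ 1, u[i] depends only on (i - 1) mod 6. (86 - 1) mod 6 = 1, so u[86] = u[2] = 2.

2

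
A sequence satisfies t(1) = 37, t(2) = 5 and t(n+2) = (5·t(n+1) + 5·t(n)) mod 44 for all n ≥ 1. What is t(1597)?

We have t(1) = 37; t(2) = 5; t(3) = 34; t(4) = 19; t(5) = 1; t(6) = 12; t(7) = 21; t(8) = 33; t(9) = 6; t(10) = 19; t(11) = 37; t(12) = 16; t(13) = 1; t(14) = 41; t(15) = 34; t(16) = 23; t(17) = 21; t(18) = 0; t(19) = 17; t(20) = 41; t(21) = 26; t(22) = 27; t(23) = 1; t(24) = 8; t(25) = 1; t(26) = 1; t(27) = 10; t(28) = 11; t(29) = 17; t(30) = 8; t(31) = 37; t(32) = 5.
Since (t(31), t(32)) = (t(1), t(2)) = (37, 5) (two consecutive terms determine the rest), the sequence is periodic with period 30.
So t(1597) = t(1 + ((1597-1) mod 30)) = t(7) = 21.

21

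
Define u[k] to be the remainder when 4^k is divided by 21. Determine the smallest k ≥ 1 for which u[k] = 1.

3

u[0] = 1,  u[1] = 4,  u[2] = 16,  u[3] = 1.
Since u[3] = u[0] = 1, the sequence is periodic with period 3.
The value 1 next appears (with k ≥ 1) at u[3].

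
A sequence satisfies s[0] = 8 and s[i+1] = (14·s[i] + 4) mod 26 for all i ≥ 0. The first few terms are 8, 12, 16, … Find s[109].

2

Computing terms: s[0] = 8,  s[1] = 12,  s[2] = 16,  s[3] = 20,  s[4] = 24,  s[5] = 2,  s[6] = 6,  s[7] = 10,  s[8] = 14,  s[9] = 18,  s[10] = 22,  s[11] = 0,  s[12] = 4,  s[13] = 8.
Since s[13] = s[0] = 8, the sequence is periodic with period 13.
So s[109] = s[0 + ((109-0) mod 13)] = s[5] = 2.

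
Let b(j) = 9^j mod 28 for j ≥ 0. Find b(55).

9

Computing terms: b(0) = 1, b(1) = 9, b(2) = 25, b(3) = 1.
The sequence repeats with period 3.
So b(55) = b(0 + ((55-0) mod 3)) = b(1) = 9.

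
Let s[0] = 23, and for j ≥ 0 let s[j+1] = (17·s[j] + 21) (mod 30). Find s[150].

5

s[0] = 23,  s[1] = 22,  s[2] = 5,  s[3] = 16,  s[4] = 23.
Since s[4] = s[0] = 23, the sequence is periodic with period 4.
So s[150] = s[0 + ((150-0) mod 4)] = s[2] = 5.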